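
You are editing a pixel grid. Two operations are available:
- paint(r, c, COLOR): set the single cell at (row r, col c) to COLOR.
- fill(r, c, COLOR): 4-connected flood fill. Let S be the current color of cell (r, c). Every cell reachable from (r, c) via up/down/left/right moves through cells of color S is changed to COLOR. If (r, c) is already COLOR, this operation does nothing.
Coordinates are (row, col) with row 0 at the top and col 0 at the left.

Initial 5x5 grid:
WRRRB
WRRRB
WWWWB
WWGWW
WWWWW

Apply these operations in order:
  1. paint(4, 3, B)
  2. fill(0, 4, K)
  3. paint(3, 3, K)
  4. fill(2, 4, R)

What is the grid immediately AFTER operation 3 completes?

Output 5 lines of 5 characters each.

After op 1 paint(4,3,B):
WRRRB
WRRRB
WWWWB
WWGWW
WWWBW
After op 2 fill(0,4,K) [3 cells changed]:
WRRRK
WRRRK
WWWWK
WWGWW
WWWBW
After op 3 paint(3,3,K):
WRRRK
WRRRK
WWWWK
WWGKW
WWWBW

Answer: WRRRK
WRRRK
WWWWK
WWGKW
WWWBW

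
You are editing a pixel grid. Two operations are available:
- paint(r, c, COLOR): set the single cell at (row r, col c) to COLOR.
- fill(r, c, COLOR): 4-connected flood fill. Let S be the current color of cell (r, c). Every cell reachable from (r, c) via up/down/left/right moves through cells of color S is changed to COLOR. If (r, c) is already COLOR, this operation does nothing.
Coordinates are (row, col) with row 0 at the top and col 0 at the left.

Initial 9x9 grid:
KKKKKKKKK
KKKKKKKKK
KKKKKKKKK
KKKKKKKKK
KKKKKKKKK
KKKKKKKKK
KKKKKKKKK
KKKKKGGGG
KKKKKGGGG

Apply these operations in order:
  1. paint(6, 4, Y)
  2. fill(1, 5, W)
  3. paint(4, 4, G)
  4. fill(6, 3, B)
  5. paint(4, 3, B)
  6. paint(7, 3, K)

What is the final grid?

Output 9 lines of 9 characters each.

After op 1 paint(6,4,Y):
KKKKKKKKK
KKKKKKKKK
KKKKKKKKK
KKKKKKKKK
KKKKKKKKK
KKKKKKKKK
KKKKYKKKK
KKKKKGGGG
KKKKKGGGG
After op 2 fill(1,5,W) [72 cells changed]:
WWWWWWWWW
WWWWWWWWW
WWWWWWWWW
WWWWWWWWW
WWWWWWWWW
WWWWWWWWW
WWWWYWWWW
WWWWWGGGG
WWWWWGGGG
After op 3 paint(4,4,G):
WWWWWWWWW
WWWWWWWWW
WWWWWWWWW
WWWWWWWWW
WWWWGWWWW
WWWWWWWWW
WWWWYWWWW
WWWWWGGGG
WWWWWGGGG
After op 4 fill(6,3,B) [71 cells changed]:
BBBBBBBBB
BBBBBBBBB
BBBBBBBBB
BBBBBBBBB
BBBBGBBBB
BBBBBBBBB
BBBBYBBBB
BBBBBGGGG
BBBBBGGGG
After op 5 paint(4,3,B):
BBBBBBBBB
BBBBBBBBB
BBBBBBBBB
BBBBBBBBB
BBBBGBBBB
BBBBBBBBB
BBBBYBBBB
BBBBBGGGG
BBBBBGGGG
After op 6 paint(7,3,K):
BBBBBBBBB
BBBBBBBBB
BBBBBBBBB
BBBBBBBBB
BBBBGBBBB
BBBBBBBBB
BBBBYBBBB
BBBKBGGGG
BBBBBGGGG

Answer: BBBBBBBBB
BBBBBBBBB
BBBBBBBBB
BBBBBBBBB
BBBBGBBBB
BBBBBBBBB
BBBBYBBBB
BBBKBGGGG
BBBBBGGGG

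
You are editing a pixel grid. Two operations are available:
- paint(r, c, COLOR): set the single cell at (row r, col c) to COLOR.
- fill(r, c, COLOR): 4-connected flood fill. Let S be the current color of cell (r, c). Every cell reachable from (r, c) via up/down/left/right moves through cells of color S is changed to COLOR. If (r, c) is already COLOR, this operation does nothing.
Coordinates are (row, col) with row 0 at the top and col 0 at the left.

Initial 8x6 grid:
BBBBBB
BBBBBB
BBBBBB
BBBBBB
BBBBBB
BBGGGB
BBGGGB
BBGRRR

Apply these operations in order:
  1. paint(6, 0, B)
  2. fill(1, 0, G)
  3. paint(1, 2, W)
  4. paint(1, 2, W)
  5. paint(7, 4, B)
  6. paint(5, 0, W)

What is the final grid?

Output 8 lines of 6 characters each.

Answer: GGGGGG
GGWGGG
GGGGGG
GGGGGG
GGGGGG
WGGGGG
GGGGGG
GGGRBR

Derivation:
After op 1 paint(6,0,B):
BBBBBB
BBBBBB
BBBBBB
BBBBBB
BBBBBB
BBGGGB
BBGGGB
BBGRRR
After op 2 fill(1,0,G) [38 cells changed]:
GGGGGG
GGGGGG
GGGGGG
GGGGGG
GGGGGG
GGGGGG
GGGGGG
GGGRRR
After op 3 paint(1,2,W):
GGGGGG
GGWGGG
GGGGGG
GGGGGG
GGGGGG
GGGGGG
GGGGGG
GGGRRR
After op 4 paint(1,2,W):
GGGGGG
GGWGGG
GGGGGG
GGGGGG
GGGGGG
GGGGGG
GGGGGG
GGGRRR
After op 5 paint(7,4,B):
GGGGGG
GGWGGG
GGGGGG
GGGGGG
GGGGGG
GGGGGG
GGGGGG
GGGRBR
After op 6 paint(5,0,W):
GGGGGG
GGWGGG
GGGGGG
GGGGGG
GGGGGG
WGGGGG
GGGGGG
GGGRBR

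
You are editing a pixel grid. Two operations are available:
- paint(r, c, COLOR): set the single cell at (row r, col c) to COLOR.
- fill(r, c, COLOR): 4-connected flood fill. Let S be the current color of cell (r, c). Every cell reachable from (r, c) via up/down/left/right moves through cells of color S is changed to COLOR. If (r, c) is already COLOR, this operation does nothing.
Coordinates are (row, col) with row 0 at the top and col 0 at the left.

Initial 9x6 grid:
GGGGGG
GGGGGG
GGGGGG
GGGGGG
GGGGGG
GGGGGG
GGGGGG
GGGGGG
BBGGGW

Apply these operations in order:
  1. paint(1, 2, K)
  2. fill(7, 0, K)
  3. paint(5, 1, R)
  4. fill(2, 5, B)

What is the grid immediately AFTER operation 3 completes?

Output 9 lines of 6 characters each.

After op 1 paint(1,2,K):
GGGGGG
GGKGGG
GGGGGG
GGGGGG
GGGGGG
GGGGGG
GGGGGG
GGGGGG
BBGGGW
After op 2 fill(7,0,K) [50 cells changed]:
KKKKKK
KKKKKK
KKKKKK
KKKKKK
KKKKKK
KKKKKK
KKKKKK
KKKKKK
BBKKKW
After op 3 paint(5,1,R):
KKKKKK
KKKKKK
KKKKKK
KKKKKK
KKKKKK
KRKKKK
KKKKKK
KKKKKK
BBKKKW

Answer: KKKKKK
KKKKKK
KKKKKK
KKKKKK
KKKKKK
KRKKKK
KKKKKK
KKKKKK
BBKKKW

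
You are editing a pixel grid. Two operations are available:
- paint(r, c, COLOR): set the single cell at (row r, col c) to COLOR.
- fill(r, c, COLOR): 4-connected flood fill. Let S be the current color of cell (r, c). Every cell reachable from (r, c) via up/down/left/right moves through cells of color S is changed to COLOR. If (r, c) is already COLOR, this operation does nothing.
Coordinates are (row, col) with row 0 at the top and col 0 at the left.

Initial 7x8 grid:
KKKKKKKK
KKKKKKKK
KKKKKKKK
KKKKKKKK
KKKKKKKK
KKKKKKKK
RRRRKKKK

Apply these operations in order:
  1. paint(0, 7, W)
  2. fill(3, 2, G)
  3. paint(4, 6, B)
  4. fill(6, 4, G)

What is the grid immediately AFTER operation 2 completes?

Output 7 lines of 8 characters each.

After op 1 paint(0,7,W):
KKKKKKKW
KKKKKKKK
KKKKKKKK
KKKKKKKK
KKKKKKKK
KKKKKKKK
RRRRKKKK
After op 2 fill(3,2,G) [51 cells changed]:
GGGGGGGW
GGGGGGGG
GGGGGGGG
GGGGGGGG
GGGGGGGG
GGGGGGGG
RRRRGGGG

Answer: GGGGGGGW
GGGGGGGG
GGGGGGGG
GGGGGGGG
GGGGGGGG
GGGGGGGG
RRRRGGGG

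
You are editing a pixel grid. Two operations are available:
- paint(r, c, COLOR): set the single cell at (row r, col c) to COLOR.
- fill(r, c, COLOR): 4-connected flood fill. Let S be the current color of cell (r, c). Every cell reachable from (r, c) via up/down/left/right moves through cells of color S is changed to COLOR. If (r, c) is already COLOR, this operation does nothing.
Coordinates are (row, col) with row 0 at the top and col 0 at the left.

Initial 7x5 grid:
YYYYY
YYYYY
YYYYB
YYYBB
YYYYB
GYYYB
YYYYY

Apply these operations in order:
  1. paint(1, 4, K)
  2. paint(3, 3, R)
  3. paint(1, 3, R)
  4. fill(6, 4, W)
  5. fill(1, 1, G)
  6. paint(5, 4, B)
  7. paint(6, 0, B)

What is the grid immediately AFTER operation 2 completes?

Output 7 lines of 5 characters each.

Answer: YYYYY
YYYYK
YYYYB
YYYRB
YYYYB
GYYYB
YYYYY

Derivation:
After op 1 paint(1,4,K):
YYYYY
YYYYK
YYYYB
YYYBB
YYYYB
GYYYB
YYYYY
After op 2 paint(3,3,R):
YYYYY
YYYYK
YYYYB
YYYRB
YYYYB
GYYYB
YYYYY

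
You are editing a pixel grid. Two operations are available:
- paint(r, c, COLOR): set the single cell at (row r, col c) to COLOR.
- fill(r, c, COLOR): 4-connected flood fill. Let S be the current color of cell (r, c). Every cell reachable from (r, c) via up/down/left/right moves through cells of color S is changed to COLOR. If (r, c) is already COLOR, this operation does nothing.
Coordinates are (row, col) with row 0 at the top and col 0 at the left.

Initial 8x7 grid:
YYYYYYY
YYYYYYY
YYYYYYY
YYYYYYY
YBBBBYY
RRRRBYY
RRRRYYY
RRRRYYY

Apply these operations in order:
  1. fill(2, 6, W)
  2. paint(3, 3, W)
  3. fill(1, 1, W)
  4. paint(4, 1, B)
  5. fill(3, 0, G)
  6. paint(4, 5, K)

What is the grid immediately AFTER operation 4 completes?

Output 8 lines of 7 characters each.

Answer: WWWWWWW
WWWWWWW
WWWWWWW
WWWWWWW
WBBBBWW
RRRRBWW
RRRRWWW
RRRRWWW

Derivation:
After op 1 fill(2,6,W) [39 cells changed]:
WWWWWWW
WWWWWWW
WWWWWWW
WWWWWWW
WBBBBWW
RRRRBWW
RRRRWWW
RRRRWWW
After op 2 paint(3,3,W):
WWWWWWW
WWWWWWW
WWWWWWW
WWWWWWW
WBBBBWW
RRRRBWW
RRRRWWW
RRRRWWW
After op 3 fill(1,1,W) [0 cells changed]:
WWWWWWW
WWWWWWW
WWWWWWW
WWWWWWW
WBBBBWW
RRRRBWW
RRRRWWW
RRRRWWW
After op 4 paint(4,1,B):
WWWWWWW
WWWWWWW
WWWWWWW
WWWWWWW
WBBBBWW
RRRRBWW
RRRRWWW
RRRRWWW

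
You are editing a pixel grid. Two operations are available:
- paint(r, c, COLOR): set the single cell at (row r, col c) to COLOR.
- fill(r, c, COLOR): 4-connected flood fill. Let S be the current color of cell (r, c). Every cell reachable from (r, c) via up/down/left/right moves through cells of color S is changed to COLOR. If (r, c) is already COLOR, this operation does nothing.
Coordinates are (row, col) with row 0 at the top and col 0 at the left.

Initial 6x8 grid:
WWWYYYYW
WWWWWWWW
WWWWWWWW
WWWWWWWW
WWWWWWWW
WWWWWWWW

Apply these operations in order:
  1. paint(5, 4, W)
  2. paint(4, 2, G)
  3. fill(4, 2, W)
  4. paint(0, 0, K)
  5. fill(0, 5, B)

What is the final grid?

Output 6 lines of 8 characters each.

Answer: KWWBBBBW
WWWWWWWW
WWWWWWWW
WWWWWWWW
WWWWWWWW
WWWWWWWW

Derivation:
After op 1 paint(5,4,W):
WWWYYYYW
WWWWWWWW
WWWWWWWW
WWWWWWWW
WWWWWWWW
WWWWWWWW
After op 2 paint(4,2,G):
WWWYYYYW
WWWWWWWW
WWWWWWWW
WWWWWWWW
WWGWWWWW
WWWWWWWW
After op 3 fill(4,2,W) [1 cells changed]:
WWWYYYYW
WWWWWWWW
WWWWWWWW
WWWWWWWW
WWWWWWWW
WWWWWWWW
After op 4 paint(0,0,K):
KWWYYYYW
WWWWWWWW
WWWWWWWW
WWWWWWWW
WWWWWWWW
WWWWWWWW
After op 5 fill(0,5,B) [4 cells changed]:
KWWBBBBW
WWWWWWWW
WWWWWWWW
WWWWWWWW
WWWWWWWW
WWWWWWWW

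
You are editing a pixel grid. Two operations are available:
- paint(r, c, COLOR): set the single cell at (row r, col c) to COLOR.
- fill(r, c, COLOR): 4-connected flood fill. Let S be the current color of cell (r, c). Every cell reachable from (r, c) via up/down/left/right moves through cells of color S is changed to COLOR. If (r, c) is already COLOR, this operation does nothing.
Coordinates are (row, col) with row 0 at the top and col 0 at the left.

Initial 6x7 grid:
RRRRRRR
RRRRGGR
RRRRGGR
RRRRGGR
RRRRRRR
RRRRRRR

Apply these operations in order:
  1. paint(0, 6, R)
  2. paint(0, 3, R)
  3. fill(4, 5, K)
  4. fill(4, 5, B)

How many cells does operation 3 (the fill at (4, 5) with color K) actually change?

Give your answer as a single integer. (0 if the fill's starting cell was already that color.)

After op 1 paint(0,6,R):
RRRRRRR
RRRRGGR
RRRRGGR
RRRRGGR
RRRRRRR
RRRRRRR
After op 2 paint(0,3,R):
RRRRRRR
RRRRGGR
RRRRGGR
RRRRGGR
RRRRRRR
RRRRRRR
After op 3 fill(4,5,K) [36 cells changed]:
KKKKKKK
KKKKGGK
KKKKGGK
KKKKGGK
KKKKKKK
KKKKKKK

Answer: 36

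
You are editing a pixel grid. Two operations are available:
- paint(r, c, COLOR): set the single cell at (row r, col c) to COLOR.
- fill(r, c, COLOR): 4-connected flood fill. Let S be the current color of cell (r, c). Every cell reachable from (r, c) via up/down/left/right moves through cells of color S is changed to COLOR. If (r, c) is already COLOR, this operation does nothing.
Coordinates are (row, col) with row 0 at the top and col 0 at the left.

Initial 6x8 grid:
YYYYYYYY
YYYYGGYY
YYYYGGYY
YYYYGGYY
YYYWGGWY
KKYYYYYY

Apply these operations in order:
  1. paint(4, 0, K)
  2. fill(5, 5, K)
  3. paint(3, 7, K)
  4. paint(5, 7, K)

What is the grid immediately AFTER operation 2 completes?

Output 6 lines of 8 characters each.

After op 1 paint(4,0,K):
YYYYYYYY
YYYYGGYY
YYYYGGYY
YYYYGGYY
KYYWGGWY
KKYYYYYY
After op 2 fill(5,5,K) [35 cells changed]:
KKKKKKKK
KKKKGGKK
KKKKGGKK
KKKKGGKK
KKKWGGWK
KKKKKKKK

Answer: KKKKKKKK
KKKKGGKK
KKKKGGKK
KKKKGGKK
KKKWGGWK
KKKKKKKK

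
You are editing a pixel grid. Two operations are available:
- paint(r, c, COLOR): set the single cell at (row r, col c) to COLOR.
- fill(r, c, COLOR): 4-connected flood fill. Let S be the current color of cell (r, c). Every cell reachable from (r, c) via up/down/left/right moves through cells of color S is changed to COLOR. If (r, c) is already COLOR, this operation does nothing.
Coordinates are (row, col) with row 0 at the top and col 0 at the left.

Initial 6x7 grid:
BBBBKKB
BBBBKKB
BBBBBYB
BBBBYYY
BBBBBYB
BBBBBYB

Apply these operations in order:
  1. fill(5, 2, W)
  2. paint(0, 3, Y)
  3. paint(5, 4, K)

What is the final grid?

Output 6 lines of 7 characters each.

Answer: WWWYKKB
WWWWKKB
WWWWWYB
WWWWYYY
WWWWWYB
WWWWKYB

Derivation:
After op 1 fill(5,2,W) [27 cells changed]:
WWWWKKB
WWWWKKB
WWWWWYB
WWWWYYY
WWWWWYB
WWWWWYB
After op 2 paint(0,3,Y):
WWWYKKB
WWWWKKB
WWWWWYB
WWWWYYY
WWWWWYB
WWWWWYB
After op 3 paint(5,4,K):
WWWYKKB
WWWWKKB
WWWWWYB
WWWWYYY
WWWWWYB
WWWWKYB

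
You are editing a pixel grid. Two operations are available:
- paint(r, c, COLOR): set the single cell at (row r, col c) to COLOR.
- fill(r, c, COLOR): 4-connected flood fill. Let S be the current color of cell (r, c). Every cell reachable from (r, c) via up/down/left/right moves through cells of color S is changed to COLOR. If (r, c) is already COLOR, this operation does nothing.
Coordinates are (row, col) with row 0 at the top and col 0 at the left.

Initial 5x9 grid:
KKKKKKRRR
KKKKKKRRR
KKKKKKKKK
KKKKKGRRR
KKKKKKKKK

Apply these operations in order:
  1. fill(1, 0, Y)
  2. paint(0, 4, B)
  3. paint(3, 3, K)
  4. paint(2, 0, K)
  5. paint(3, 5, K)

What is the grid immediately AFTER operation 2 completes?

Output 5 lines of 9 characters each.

Answer: YYYYBYRRR
YYYYYYRRR
YYYYYYYYY
YYYYYGRRR
YYYYYYYYY

Derivation:
After op 1 fill(1,0,Y) [35 cells changed]:
YYYYYYRRR
YYYYYYRRR
YYYYYYYYY
YYYYYGRRR
YYYYYYYYY
After op 2 paint(0,4,B):
YYYYBYRRR
YYYYYYRRR
YYYYYYYYY
YYYYYGRRR
YYYYYYYYY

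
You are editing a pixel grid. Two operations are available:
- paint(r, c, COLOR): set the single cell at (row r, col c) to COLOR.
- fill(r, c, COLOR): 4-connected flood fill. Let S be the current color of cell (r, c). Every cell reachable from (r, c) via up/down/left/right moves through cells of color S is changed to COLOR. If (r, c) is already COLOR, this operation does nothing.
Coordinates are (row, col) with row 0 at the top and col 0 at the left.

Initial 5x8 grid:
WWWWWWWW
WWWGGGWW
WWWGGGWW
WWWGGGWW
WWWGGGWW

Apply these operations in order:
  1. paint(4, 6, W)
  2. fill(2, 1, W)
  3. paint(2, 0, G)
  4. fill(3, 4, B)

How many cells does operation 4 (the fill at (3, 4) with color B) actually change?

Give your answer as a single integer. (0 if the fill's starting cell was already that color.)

After op 1 paint(4,6,W):
WWWWWWWW
WWWGGGWW
WWWGGGWW
WWWGGGWW
WWWGGGWW
After op 2 fill(2,1,W) [0 cells changed]:
WWWWWWWW
WWWGGGWW
WWWGGGWW
WWWGGGWW
WWWGGGWW
After op 3 paint(2,0,G):
WWWWWWWW
WWWGGGWW
GWWGGGWW
WWWGGGWW
WWWGGGWW
After op 4 fill(3,4,B) [12 cells changed]:
WWWWWWWW
WWWBBBWW
GWWBBBWW
WWWBBBWW
WWWBBBWW

Answer: 12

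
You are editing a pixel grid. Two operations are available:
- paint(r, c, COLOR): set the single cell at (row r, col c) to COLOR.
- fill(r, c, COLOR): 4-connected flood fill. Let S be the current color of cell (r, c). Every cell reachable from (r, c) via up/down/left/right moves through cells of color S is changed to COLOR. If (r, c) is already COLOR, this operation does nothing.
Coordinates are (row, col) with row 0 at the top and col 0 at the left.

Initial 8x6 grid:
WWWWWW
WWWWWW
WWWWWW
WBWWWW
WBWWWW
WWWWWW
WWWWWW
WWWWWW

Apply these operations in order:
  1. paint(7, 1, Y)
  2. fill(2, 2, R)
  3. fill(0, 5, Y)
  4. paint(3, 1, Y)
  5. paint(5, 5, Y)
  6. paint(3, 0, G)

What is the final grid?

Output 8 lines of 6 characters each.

Answer: YYYYYY
YYYYYY
YYYYYY
GYYYYY
YBYYYY
YYYYYY
YYYYYY
YYYYYY

Derivation:
After op 1 paint(7,1,Y):
WWWWWW
WWWWWW
WWWWWW
WBWWWW
WBWWWW
WWWWWW
WWWWWW
WYWWWW
After op 2 fill(2,2,R) [45 cells changed]:
RRRRRR
RRRRRR
RRRRRR
RBRRRR
RBRRRR
RRRRRR
RRRRRR
RYRRRR
After op 3 fill(0,5,Y) [45 cells changed]:
YYYYYY
YYYYYY
YYYYYY
YBYYYY
YBYYYY
YYYYYY
YYYYYY
YYYYYY
After op 4 paint(3,1,Y):
YYYYYY
YYYYYY
YYYYYY
YYYYYY
YBYYYY
YYYYYY
YYYYYY
YYYYYY
After op 5 paint(5,5,Y):
YYYYYY
YYYYYY
YYYYYY
YYYYYY
YBYYYY
YYYYYY
YYYYYY
YYYYYY
After op 6 paint(3,0,G):
YYYYYY
YYYYYY
YYYYYY
GYYYYY
YBYYYY
YYYYYY
YYYYYY
YYYYYY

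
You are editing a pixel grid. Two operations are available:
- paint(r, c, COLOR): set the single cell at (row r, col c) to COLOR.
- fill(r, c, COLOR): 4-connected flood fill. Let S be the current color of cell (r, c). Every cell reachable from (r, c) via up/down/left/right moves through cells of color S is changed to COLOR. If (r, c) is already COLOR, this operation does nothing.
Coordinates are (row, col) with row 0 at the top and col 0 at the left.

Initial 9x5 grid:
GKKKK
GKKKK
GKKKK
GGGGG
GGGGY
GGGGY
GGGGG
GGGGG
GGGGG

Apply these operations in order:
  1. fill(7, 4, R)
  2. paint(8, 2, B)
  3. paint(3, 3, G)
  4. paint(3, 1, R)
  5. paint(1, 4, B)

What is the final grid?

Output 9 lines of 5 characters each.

Answer: RKKKK
RKKKB
RKKKK
RRRGR
RRRRY
RRRRY
RRRRR
RRRRR
RRBRR

Derivation:
After op 1 fill(7,4,R) [31 cells changed]:
RKKKK
RKKKK
RKKKK
RRRRR
RRRRY
RRRRY
RRRRR
RRRRR
RRRRR
After op 2 paint(8,2,B):
RKKKK
RKKKK
RKKKK
RRRRR
RRRRY
RRRRY
RRRRR
RRRRR
RRBRR
After op 3 paint(3,3,G):
RKKKK
RKKKK
RKKKK
RRRGR
RRRRY
RRRRY
RRRRR
RRRRR
RRBRR
After op 4 paint(3,1,R):
RKKKK
RKKKK
RKKKK
RRRGR
RRRRY
RRRRY
RRRRR
RRRRR
RRBRR
After op 5 paint(1,4,B):
RKKKK
RKKKB
RKKKK
RRRGR
RRRRY
RRRRY
RRRRR
RRRRR
RRBRR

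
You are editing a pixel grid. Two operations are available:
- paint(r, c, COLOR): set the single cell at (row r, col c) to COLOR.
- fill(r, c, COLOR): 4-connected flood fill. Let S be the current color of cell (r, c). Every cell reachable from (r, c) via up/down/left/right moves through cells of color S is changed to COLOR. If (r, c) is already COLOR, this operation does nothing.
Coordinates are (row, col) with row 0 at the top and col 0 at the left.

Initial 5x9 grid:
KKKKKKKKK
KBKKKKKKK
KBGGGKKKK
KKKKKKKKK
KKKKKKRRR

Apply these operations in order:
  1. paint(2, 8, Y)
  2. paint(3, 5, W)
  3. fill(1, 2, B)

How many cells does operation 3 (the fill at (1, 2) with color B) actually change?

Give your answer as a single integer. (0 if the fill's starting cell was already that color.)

Answer: 35

Derivation:
After op 1 paint(2,8,Y):
KKKKKKKKK
KBKKKKKKK
KBGGGKKKY
KKKKKKKKK
KKKKKKRRR
After op 2 paint(3,5,W):
KKKKKKKKK
KBKKKKKKK
KBGGGKKKY
KKKKKWKKK
KKKKKKRRR
After op 3 fill(1,2,B) [35 cells changed]:
BBBBBBBBB
BBBBBBBBB
BBGGGBBBY
BBBBBWBBB
BBBBBBRRR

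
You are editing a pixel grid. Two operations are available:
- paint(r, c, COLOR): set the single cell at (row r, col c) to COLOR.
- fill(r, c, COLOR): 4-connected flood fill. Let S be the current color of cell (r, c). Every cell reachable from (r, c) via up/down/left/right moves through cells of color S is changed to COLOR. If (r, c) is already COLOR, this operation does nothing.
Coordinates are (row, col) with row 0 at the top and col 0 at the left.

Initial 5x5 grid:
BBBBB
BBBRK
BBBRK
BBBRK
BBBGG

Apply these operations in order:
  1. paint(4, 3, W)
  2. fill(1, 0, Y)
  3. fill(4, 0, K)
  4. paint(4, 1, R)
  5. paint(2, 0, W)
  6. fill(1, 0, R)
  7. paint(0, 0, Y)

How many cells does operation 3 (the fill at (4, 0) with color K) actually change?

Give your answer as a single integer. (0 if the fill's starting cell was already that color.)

Answer: 17

Derivation:
After op 1 paint(4,3,W):
BBBBB
BBBRK
BBBRK
BBBRK
BBBWG
After op 2 fill(1,0,Y) [17 cells changed]:
YYYYY
YYYRK
YYYRK
YYYRK
YYYWG
After op 3 fill(4,0,K) [17 cells changed]:
KKKKK
KKKRK
KKKRK
KKKRK
KKKWG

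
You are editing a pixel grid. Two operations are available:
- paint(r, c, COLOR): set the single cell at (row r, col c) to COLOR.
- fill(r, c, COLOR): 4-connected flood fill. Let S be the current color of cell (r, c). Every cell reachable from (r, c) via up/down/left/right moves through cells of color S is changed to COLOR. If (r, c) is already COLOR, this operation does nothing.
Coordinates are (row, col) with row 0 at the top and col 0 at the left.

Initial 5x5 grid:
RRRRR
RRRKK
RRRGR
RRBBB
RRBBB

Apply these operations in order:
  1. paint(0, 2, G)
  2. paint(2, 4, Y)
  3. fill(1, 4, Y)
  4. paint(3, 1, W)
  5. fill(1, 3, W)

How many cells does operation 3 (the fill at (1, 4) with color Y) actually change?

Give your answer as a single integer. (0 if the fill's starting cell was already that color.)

After op 1 paint(0,2,G):
RRGRR
RRRKK
RRRGR
RRBBB
RRBBB
After op 2 paint(2,4,Y):
RRGRR
RRRKK
RRRGY
RRBBB
RRBBB
After op 3 fill(1,4,Y) [2 cells changed]:
RRGRR
RRRYY
RRRGY
RRBBB
RRBBB

Answer: 2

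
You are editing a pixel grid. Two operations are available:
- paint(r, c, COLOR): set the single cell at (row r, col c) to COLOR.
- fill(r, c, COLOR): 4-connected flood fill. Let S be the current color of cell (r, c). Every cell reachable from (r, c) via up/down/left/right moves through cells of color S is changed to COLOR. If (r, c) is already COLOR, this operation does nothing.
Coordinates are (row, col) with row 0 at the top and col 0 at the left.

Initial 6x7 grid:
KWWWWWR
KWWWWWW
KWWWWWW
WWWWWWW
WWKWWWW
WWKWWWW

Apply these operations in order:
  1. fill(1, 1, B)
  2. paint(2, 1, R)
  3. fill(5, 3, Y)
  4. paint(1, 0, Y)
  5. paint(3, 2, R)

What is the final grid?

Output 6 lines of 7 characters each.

After op 1 fill(1,1,B) [36 cells changed]:
KBBBBBR
KBBBBBB
KBBBBBB
BBBBBBB
BBKBBBB
BBKBBBB
After op 2 paint(2,1,R):
KBBBBBR
KBBBBBB
KRBBBBB
BBBBBBB
BBKBBBB
BBKBBBB
After op 3 fill(5,3,Y) [35 cells changed]:
KYYYYYR
KYYYYYY
KRYYYYY
YYYYYYY
YYKYYYY
YYKYYYY
After op 4 paint(1,0,Y):
KYYYYYR
YYYYYYY
KRYYYYY
YYYYYYY
YYKYYYY
YYKYYYY
After op 5 paint(3,2,R):
KYYYYYR
YYYYYYY
KRYYYYY
YYRYYYY
YYKYYYY
YYKYYYY

Answer: KYYYYYR
YYYYYYY
KRYYYYY
YYRYYYY
YYKYYYY
YYKYYYY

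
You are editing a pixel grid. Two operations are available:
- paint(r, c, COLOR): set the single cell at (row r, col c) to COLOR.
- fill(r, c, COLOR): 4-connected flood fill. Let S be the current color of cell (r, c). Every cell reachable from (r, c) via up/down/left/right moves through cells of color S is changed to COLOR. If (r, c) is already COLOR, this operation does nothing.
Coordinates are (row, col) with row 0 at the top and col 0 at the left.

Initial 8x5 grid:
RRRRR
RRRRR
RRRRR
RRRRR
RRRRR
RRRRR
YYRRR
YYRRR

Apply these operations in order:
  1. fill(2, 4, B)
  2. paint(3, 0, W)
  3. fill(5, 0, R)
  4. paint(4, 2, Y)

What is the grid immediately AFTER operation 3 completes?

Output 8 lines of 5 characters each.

After op 1 fill(2,4,B) [36 cells changed]:
BBBBB
BBBBB
BBBBB
BBBBB
BBBBB
BBBBB
YYBBB
YYBBB
After op 2 paint(3,0,W):
BBBBB
BBBBB
BBBBB
WBBBB
BBBBB
BBBBB
YYBBB
YYBBB
After op 3 fill(5,0,R) [35 cells changed]:
RRRRR
RRRRR
RRRRR
WRRRR
RRRRR
RRRRR
YYRRR
YYRRR

Answer: RRRRR
RRRRR
RRRRR
WRRRR
RRRRR
RRRRR
YYRRR
YYRRR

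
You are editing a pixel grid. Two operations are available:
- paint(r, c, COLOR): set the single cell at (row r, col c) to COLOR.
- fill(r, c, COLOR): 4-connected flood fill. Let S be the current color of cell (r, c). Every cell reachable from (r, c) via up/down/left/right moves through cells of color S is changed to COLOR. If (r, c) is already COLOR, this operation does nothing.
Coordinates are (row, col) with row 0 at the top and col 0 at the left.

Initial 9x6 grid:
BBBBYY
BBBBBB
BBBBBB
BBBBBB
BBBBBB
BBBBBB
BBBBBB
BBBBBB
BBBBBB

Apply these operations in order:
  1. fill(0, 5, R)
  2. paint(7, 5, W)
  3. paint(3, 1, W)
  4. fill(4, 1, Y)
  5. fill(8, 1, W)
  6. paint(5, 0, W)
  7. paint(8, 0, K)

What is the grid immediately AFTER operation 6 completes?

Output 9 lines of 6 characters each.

Answer: WWWWRR
WWWWWW
WWWWWW
WWWWWW
WWWWWW
WWWWWW
WWWWWW
WWWWWW
WWWWWW

Derivation:
After op 1 fill(0,5,R) [2 cells changed]:
BBBBRR
BBBBBB
BBBBBB
BBBBBB
BBBBBB
BBBBBB
BBBBBB
BBBBBB
BBBBBB
After op 2 paint(7,5,W):
BBBBRR
BBBBBB
BBBBBB
BBBBBB
BBBBBB
BBBBBB
BBBBBB
BBBBBW
BBBBBB
After op 3 paint(3,1,W):
BBBBRR
BBBBBB
BBBBBB
BWBBBB
BBBBBB
BBBBBB
BBBBBB
BBBBBW
BBBBBB
After op 4 fill(4,1,Y) [50 cells changed]:
YYYYRR
YYYYYY
YYYYYY
YWYYYY
YYYYYY
YYYYYY
YYYYYY
YYYYYW
YYYYYY
After op 5 fill(8,1,W) [50 cells changed]:
WWWWRR
WWWWWW
WWWWWW
WWWWWW
WWWWWW
WWWWWW
WWWWWW
WWWWWW
WWWWWW
After op 6 paint(5,0,W):
WWWWRR
WWWWWW
WWWWWW
WWWWWW
WWWWWW
WWWWWW
WWWWWW
WWWWWW
WWWWWW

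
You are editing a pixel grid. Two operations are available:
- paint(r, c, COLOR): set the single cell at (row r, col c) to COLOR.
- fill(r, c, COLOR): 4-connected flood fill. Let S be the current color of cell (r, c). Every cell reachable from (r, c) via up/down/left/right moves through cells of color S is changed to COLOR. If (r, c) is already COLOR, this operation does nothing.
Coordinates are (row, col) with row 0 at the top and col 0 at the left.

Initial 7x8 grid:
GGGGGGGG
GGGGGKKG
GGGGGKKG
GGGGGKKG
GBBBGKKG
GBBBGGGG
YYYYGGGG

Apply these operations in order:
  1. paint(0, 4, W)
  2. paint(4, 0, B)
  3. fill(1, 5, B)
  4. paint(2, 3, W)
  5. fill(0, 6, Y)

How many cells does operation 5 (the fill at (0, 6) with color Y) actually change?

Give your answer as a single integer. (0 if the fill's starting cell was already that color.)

After op 1 paint(0,4,W):
GGGGWGGG
GGGGGKKG
GGGGGKKG
GGGGGKKG
GBBBGKKG
GBBBGGGG
YYYYGGGG
After op 2 paint(4,0,B):
GGGGWGGG
GGGGGKKG
GGGGGKKG
GGGGGKKG
BBBBGKKG
GBBBGGGG
YYYYGGGG
After op 3 fill(1,5,B) [8 cells changed]:
GGGGWGGG
GGGGGBBG
GGGGGBBG
GGGGGBBG
BBBBGBBG
GBBBGGGG
YYYYGGGG
After op 4 paint(2,3,W):
GGGGWGGG
GGGGGBBG
GGGWGBBG
GGGGGBBG
BBBBGBBG
GBBBGGGG
YYYYGGGG
After op 5 fill(0,6,Y) [34 cells changed]:
YYYYWYYY
YYYYYBBY
YYYWYBBY
YYYYYBBY
BBBBYBBY
GBBBYYYY
YYYYYYYY

Answer: 34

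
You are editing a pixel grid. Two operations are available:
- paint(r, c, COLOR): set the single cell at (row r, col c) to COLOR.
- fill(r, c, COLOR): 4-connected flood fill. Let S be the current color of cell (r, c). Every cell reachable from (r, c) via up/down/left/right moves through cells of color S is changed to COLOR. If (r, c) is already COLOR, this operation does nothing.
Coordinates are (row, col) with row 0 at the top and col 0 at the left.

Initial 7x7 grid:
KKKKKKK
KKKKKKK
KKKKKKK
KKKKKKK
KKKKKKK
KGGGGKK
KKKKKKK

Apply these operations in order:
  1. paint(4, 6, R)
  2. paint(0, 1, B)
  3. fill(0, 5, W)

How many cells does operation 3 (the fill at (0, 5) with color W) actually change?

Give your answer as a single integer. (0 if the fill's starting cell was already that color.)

Answer: 43

Derivation:
After op 1 paint(4,6,R):
KKKKKKK
KKKKKKK
KKKKKKK
KKKKKKK
KKKKKKR
KGGGGKK
KKKKKKK
After op 2 paint(0,1,B):
KBKKKKK
KKKKKKK
KKKKKKK
KKKKKKK
KKKKKKR
KGGGGKK
KKKKKKK
After op 3 fill(0,5,W) [43 cells changed]:
WBWWWWW
WWWWWWW
WWWWWWW
WWWWWWW
WWWWWWR
WGGGGWW
WWWWWWW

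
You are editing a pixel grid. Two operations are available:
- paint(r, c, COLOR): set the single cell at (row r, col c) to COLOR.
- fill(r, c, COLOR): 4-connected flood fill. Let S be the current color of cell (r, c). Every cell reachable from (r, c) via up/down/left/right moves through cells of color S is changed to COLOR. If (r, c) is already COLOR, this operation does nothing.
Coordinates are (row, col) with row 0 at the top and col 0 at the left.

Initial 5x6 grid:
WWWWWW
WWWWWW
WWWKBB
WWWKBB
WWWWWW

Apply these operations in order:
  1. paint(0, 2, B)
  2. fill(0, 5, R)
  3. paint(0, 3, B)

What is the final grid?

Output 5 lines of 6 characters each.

After op 1 paint(0,2,B):
WWBWWW
WWWWWW
WWWKBB
WWWKBB
WWWWWW
After op 2 fill(0,5,R) [23 cells changed]:
RRBRRR
RRRRRR
RRRKBB
RRRKBB
RRRRRR
After op 3 paint(0,3,B):
RRBBRR
RRRRRR
RRRKBB
RRRKBB
RRRRRR

Answer: RRBBRR
RRRRRR
RRRKBB
RRRKBB
RRRRRR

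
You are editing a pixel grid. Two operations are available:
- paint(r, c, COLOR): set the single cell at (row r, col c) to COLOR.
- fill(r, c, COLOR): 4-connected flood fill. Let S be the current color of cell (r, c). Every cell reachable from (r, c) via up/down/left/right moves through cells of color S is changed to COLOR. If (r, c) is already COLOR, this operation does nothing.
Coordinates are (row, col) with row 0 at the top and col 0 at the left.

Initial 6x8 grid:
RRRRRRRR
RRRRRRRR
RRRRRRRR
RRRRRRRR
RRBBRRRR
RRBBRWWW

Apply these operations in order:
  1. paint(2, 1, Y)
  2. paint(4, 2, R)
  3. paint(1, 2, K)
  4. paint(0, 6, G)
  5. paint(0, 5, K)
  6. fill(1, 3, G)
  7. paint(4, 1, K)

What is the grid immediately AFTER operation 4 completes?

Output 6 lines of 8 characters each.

Answer: RRRRRRGR
RRKRRRRR
RYRRRRRR
RRRRRRRR
RRRBRRRR
RRBBRWWW

Derivation:
After op 1 paint(2,1,Y):
RRRRRRRR
RRRRRRRR
RYRRRRRR
RRRRRRRR
RRBBRRRR
RRBBRWWW
After op 2 paint(4,2,R):
RRRRRRRR
RRRRRRRR
RYRRRRRR
RRRRRRRR
RRRBRRRR
RRBBRWWW
After op 3 paint(1,2,K):
RRRRRRRR
RRKRRRRR
RYRRRRRR
RRRRRRRR
RRRBRRRR
RRBBRWWW
After op 4 paint(0,6,G):
RRRRRRGR
RRKRRRRR
RYRRRRRR
RRRRRRRR
RRRBRRRR
RRBBRWWW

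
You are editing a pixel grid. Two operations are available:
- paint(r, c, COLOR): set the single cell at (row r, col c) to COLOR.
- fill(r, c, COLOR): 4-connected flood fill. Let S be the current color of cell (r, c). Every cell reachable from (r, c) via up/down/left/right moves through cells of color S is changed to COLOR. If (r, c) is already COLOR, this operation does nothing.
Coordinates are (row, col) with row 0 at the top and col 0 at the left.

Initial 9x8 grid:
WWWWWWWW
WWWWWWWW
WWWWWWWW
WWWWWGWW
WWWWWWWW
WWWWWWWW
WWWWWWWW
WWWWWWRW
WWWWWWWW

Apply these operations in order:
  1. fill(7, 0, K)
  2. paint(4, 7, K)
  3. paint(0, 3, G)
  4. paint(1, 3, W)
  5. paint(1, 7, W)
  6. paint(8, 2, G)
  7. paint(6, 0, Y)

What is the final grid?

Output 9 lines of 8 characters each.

Answer: KKKGKKKK
KKKWKKKW
KKKKKKKK
KKKKKGKK
KKKKKKKK
KKKKKKKK
YKKKKKKK
KKKKKKRK
KKGKKKKK

Derivation:
After op 1 fill(7,0,K) [70 cells changed]:
KKKKKKKK
KKKKKKKK
KKKKKKKK
KKKKKGKK
KKKKKKKK
KKKKKKKK
KKKKKKKK
KKKKKKRK
KKKKKKKK
After op 2 paint(4,7,K):
KKKKKKKK
KKKKKKKK
KKKKKKKK
KKKKKGKK
KKKKKKKK
KKKKKKKK
KKKKKKKK
KKKKKKRK
KKKKKKKK
After op 3 paint(0,3,G):
KKKGKKKK
KKKKKKKK
KKKKKKKK
KKKKKGKK
KKKKKKKK
KKKKKKKK
KKKKKKKK
KKKKKKRK
KKKKKKKK
After op 4 paint(1,3,W):
KKKGKKKK
KKKWKKKK
KKKKKKKK
KKKKKGKK
KKKKKKKK
KKKKKKKK
KKKKKKKK
KKKKKKRK
KKKKKKKK
After op 5 paint(1,7,W):
KKKGKKKK
KKKWKKKW
KKKKKKKK
KKKKKGKK
KKKKKKKK
KKKKKKKK
KKKKKKKK
KKKKKKRK
KKKKKKKK
After op 6 paint(8,2,G):
KKKGKKKK
KKKWKKKW
KKKKKKKK
KKKKKGKK
KKKKKKKK
KKKKKKKK
KKKKKKKK
KKKKKKRK
KKGKKKKK
After op 7 paint(6,0,Y):
KKKGKKKK
KKKWKKKW
KKKKKKKK
KKKKKGKK
KKKKKKKK
KKKKKKKK
YKKKKKKK
KKKKKKRK
KKGKKKKK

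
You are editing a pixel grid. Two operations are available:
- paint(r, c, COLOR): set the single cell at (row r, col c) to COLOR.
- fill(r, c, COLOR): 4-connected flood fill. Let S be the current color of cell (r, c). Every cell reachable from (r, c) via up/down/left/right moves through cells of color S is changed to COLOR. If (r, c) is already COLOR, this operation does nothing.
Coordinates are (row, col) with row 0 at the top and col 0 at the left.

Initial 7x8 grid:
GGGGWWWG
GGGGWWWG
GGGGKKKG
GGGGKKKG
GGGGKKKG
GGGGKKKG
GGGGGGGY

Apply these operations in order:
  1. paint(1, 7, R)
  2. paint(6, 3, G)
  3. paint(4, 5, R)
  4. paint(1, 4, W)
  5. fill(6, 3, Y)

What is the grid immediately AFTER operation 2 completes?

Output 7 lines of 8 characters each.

Answer: GGGGWWWG
GGGGWWWR
GGGGKKKG
GGGGKKKG
GGGGKKKG
GGGGKKKG
GGGGGGGY

Derivation:
After op 1 paint(1,7,R):
GGGGWWWG
GGGGWWWR
GGGGKKKG
GGGGKKKG
GGGGKKKG
GGGGKKKG
GGGGGGGY
After op 2 paint(6,3,G):
GGGGWWWG
GGGGWWWR
GGGGKKKG
GGGGKKKG
GGGGKKKG
GGGGKKKG
GGGGGGGY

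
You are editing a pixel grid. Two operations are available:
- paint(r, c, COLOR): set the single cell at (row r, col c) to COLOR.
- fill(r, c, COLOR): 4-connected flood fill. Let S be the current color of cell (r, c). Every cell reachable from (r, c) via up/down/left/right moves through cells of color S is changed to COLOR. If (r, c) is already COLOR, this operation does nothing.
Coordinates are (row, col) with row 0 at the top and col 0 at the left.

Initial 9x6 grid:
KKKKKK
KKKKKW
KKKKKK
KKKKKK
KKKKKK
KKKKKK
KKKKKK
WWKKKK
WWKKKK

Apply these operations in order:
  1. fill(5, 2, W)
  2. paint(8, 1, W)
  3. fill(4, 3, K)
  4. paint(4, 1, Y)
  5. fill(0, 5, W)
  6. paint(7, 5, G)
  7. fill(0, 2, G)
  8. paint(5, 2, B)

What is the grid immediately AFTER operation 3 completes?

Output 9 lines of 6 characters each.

After op 1 fill(5,2,W) [49 cells changed]:
WWWWWW
WWWWWW
WWWWWW
WWWWWW
WWWWWW
WWWWWW
WWWWWW
WWWWWW
WWWWWW
After op 2 paint(8,1,W):
WWWWWW
WWWWWW
WWWWWW
WWWWWW
WWWWWW
WWWWWW
WWWWWW
WWWWWW
WWWWWW
After op 3 fill(4,3,K) [54 cells changed]:
KKKKKK
KKKKKK
KKKKKK
KKKKKK
KKKKKK
KKKKKK
KKKKKK
KKKKKK
KKKKKK

Answer: KKKKKK
KKKKKK
KKKKKK
KKKKKK
KKKKKK
KKKKKK
KKKKKK
KKKKKK
KKKKKK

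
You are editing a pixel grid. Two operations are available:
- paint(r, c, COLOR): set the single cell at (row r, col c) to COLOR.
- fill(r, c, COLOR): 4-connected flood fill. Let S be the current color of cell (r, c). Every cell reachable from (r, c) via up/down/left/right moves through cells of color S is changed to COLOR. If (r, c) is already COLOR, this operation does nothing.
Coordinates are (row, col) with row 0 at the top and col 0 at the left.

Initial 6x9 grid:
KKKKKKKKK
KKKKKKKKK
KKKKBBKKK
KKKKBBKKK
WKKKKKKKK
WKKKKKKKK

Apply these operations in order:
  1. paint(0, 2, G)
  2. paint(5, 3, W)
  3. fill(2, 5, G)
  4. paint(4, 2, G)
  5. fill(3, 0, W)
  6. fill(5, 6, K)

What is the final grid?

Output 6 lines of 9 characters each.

After op 1 paint(0,2,G):
KKGKKKKKK
KKKKKKKKK
KKKKBBKKK
KKKKBBKKK
WKKKKKKKK
WKKKKKKKK
After op 2 paint(5,3,W):
KKGKKKKKK
KKKKKKKKK
KKKKBBKKK
KKKKBBKKK
WKKKKKKKK
WKKWKKKKK
After op 3 fill(2,5,G) [4 cells changed]:
KKGKKKKKK
KKKKKKKKK
KKKKGGKKK
KKKKGGKKK
WKKKKKKKK
WKKWKKKKK
After op 4 paint(4,2,G):
KKGKKKKKK
KKKKKKKKK
KKKKGGKKK
KKKKGGKKK
WKGKKKKKK
WKKWKKKKK
After op 5 fill(3,0,W) [45 cells changed]:
WWGWWWWWW
WWWWWWWWW
WWWWGGWWW
WWWWGGWWW
WWGWWWWWW
WWWWWWWWW
After op 6 fill(5,6,K) [48 cells changed]:
KKGKKKKKK
KKKKKKKKK
KKKKGGKKK
KKKKGGKKK
KKGKKKKKK
KKKKKKKKK

Answer: KKGKKKKKK
KKKKKKKKK
KKKKGGKKK
KKKKGGKKK
KKGKKKKKK
KKKKKKKKK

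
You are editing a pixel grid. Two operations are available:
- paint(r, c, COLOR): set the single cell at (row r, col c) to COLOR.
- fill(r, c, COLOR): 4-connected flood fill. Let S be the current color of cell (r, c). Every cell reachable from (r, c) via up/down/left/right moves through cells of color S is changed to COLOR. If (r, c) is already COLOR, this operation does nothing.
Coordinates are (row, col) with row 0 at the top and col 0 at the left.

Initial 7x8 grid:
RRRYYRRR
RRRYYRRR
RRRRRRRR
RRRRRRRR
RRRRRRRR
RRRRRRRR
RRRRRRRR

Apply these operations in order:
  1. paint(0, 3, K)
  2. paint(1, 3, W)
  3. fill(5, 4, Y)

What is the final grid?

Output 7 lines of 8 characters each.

After op 1 paint(0,3,K):
RRRKYRRR
RRRYYRRR
RRRRRRRR
RRRRRRRR
RRRRRRRR
RRRRRRRR
RRRRRRRR
After op 2 paint(1,3,W):
RRRKYRRR
RRRWYRRR
RRRRRRRR
RRRRRRRR
RRRRRRRR
RRRRRRRR
RRRRRRRR
After op 3 fill(5,4,Y) [52 cells changed]:
YYYKYYYY
YYYWYYYY
YYYYYYYY
YYYYYYYY
YYYYYYYY
YYYYYYYY
YYYYYYYY

Answer: YYYKYYYY
YYYWYYYY
YYYYYYYY
YYYYYYYY
YYYYYYYY
YYYYYYYY
YYYYYYYY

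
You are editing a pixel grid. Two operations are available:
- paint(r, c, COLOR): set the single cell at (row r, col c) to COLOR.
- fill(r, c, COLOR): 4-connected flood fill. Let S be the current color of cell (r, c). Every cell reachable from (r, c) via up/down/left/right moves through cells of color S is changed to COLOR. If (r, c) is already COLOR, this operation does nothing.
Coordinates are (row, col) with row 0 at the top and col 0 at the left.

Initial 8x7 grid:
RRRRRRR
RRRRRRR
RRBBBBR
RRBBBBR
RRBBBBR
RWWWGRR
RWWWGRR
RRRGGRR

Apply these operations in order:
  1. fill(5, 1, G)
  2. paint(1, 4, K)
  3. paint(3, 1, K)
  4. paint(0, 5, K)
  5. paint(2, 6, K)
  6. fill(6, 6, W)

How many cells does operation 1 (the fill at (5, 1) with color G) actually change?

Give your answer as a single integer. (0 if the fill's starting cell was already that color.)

After op 1 fill(5,1,G) [6 cells changed]:
RRRRRRR
RRRRRRR
RRBBBBR
RRBBBBR
RRBBBBR
RGGGGRR
RGGGGRR
RRRGGRR

Answer: 6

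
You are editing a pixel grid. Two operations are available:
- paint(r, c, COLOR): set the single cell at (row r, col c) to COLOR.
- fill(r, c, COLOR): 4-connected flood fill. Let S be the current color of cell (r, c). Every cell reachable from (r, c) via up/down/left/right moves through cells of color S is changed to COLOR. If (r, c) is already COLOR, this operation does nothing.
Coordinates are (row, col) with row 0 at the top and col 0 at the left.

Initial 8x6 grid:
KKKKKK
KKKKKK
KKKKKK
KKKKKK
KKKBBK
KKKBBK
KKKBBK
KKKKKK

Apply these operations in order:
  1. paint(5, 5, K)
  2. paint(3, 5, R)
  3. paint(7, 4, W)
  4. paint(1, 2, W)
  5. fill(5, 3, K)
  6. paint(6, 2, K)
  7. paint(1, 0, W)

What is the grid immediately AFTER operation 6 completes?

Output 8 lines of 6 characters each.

Answer: KKKKKK
KKWKKK
KKKKKK
KKKKKR
KKKKKK
KKKKKK
KKKKKK
KKKKWK

Derivation:
After op 1 paint(5,5,K):
KKKKKK
KKKKKK
KKKKKK
KKKKKK
KKKBBK
KKKBBK
KKKBBK
KKKKKK
After op 2 paint(3,5,R):
KKKKKK
KKKKKK
KKKKKK
KKKKKR
KKKBBK
KKKBBK
KKKBBK
KKKKKK
After op 3 paint(7,4,W):
KKKKKK
KKKKKK
KKKKKK
KKKKKR
KKKBBK
KKKBBK
KKKBBK
KKKKWK
After op 4 paint(1,2,W):
KKKKKK
KKWKKK
KKKKKK
KKKKKR
KKKBBK
KKKBBK
KKKBBK
KKKKWK
After op 5 fill(5,3,K) [6 cells changed]:
KKKKKK
KKWKKK
KKKKKK
KKKKKR
KKKKKK
KKKKKK
KKKKKK
KKKKWK
After op 6 paint(6,2,K):
KKKKKK
KKWKKK
KKKKKK
KKKKKR
KKKKKK
KKKKKK
KKKKKK
KKKKWK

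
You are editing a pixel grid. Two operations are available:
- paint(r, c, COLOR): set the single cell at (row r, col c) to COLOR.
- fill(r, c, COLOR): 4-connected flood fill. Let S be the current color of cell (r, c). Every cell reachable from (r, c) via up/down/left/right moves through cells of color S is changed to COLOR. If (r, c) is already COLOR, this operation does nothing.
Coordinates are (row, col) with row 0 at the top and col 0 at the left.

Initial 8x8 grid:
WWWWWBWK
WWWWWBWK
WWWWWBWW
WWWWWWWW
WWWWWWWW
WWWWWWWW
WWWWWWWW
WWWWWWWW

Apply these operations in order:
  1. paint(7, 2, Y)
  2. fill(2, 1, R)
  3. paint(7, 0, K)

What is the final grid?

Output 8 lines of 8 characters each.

After op 1 paint(7,2,Y):
WWWWWBWK
WWWWWBWK
WWWWWBWW
WWWWWWWW
WWWWWWWW
WWWWWWWW
WWWWWWWW
WWYWWWWW
After op 2 fill(2,1,R) [58 cells changed]:
RRRRRBRK
RRRRRBRK
RRRRRBRR
RRRRRRRR
RRRRRRRR
RRRRRRRR
RRRRRRRR
RRYRRRRR
After op 3 paint(7,0,K):
RRRRRBRK
RRRRRBRK
RRRRRBRR
RRRRRRRR
RRRRRRRR
RRRRRRRR
RRRRRRRR
KRYRRRRR

Answer: RRRRRBRK
RRRRRBRK
RRRRRBRR
RRRRRRRR
RRRRRRRR
RRRRRRRR
RRRRRRRR
KRYRRRRR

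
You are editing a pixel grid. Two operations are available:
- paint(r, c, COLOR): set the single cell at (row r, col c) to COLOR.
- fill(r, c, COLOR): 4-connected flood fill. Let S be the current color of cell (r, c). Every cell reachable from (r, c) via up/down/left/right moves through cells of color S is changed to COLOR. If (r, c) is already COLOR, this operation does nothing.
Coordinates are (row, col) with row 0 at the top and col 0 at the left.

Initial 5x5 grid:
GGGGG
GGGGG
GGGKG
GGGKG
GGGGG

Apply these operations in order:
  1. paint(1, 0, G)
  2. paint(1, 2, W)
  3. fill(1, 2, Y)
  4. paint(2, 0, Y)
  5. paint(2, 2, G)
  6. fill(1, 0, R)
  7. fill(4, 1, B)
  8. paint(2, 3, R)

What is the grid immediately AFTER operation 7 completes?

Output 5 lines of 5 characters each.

Answer: BBBBB
BBYBB
YBBKB
BBBKB
BBBBB

Derivation:
After op 1 paint(1,0,G):
GGGGG
GGGGG
GGGKG
GGGKG
GGGGG
After op 2 paint(1,2,W):
GGGGG
GGWGG
GGGKG
GGGKG
GGGGG
After op 3 fill(1,2,Y) [1 cells changed]:
GGGGG
GGYGG
GGGKG
GGGKG
GGGGG
After op 4 paint(2,0,Y):
GGGGG
GGYGG
YGGKG
GGGKG
GGGGG
After op 5 paint(2,2,G):
GGGGG
GGYGG
YGGKG
GGGKG
GGGGG
After op 6 fill(1,0,R) [21 cells changed]:
RRRRR
RRYRR
YRRKR
RRRKR
RRRRR
After op 7 fill(4,1,B) [21 cells changed]:
BBBBB
BBYBB
YBBKB
BBBKB
BBBBB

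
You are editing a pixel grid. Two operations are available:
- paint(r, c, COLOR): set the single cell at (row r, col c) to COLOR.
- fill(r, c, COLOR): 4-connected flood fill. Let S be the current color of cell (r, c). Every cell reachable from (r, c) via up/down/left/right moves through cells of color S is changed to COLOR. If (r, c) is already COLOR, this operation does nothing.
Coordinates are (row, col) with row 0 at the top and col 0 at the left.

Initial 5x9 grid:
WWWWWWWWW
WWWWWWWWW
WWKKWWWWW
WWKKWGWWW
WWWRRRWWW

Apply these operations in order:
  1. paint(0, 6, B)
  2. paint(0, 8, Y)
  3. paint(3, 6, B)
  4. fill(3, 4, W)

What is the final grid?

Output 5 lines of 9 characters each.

Answer: WWWWWWBWY
WWWWWWWWW
WWKKWWWWW
WWKKWGBWW
WWWRRRWWW

Derivation:
After op 1 paint(0,6,B):
WWWWWWBWW
WWWWWWWWW
WWKKWWWWW
WWKKWGWWW
WWWRRRWWW
After op 2 paint(0,8,Y):
WWWWWWBWY
WWWWWWWWW
WWKKWWWWW
WWKKWGWWW
WWWRRRWWW
After op 3 paint(3,6,B):
WWWWWWBWY
WWWWWWWWW
WWKKWWWWW
WWKKWGBWW
WWWRRRWWW
After op 4 fill(3,4,W) [0 cells changed]:
WWWWWWBWY
WWWWWWWWW
WWKKWWWWW
WWKKWGBWW
WWWRRRWWW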